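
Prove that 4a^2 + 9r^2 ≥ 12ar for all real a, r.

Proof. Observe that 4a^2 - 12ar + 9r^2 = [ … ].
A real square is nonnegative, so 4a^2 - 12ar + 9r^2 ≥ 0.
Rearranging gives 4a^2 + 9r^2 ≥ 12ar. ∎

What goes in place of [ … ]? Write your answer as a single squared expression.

(2a - 3r)^2

4a^2 - 12ar + 9r^2 is a perfect-square trinomial: the outer terms are (2a)^2 and (3r)^2, and the cross term is -2·2a·3r.
So 4a^2 - 12ar + 9r^2 = (2a - 3r)^2 ≥ 0.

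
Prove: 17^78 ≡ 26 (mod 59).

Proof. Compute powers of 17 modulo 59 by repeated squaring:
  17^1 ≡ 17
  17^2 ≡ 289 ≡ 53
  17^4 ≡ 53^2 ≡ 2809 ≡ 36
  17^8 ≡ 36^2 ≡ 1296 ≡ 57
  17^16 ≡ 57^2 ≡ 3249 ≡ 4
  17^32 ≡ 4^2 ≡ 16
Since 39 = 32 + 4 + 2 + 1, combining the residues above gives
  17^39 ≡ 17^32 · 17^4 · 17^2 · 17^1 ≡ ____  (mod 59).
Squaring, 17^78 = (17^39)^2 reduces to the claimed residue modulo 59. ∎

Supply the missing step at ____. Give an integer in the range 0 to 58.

12

17^32 · 17^4 · 17^2 · 17^1 ≡ 16 · 36 · 53 · 17 = 518976.
518976 mod 59 = 12, so 17^39 ≡ 12 (mod 59).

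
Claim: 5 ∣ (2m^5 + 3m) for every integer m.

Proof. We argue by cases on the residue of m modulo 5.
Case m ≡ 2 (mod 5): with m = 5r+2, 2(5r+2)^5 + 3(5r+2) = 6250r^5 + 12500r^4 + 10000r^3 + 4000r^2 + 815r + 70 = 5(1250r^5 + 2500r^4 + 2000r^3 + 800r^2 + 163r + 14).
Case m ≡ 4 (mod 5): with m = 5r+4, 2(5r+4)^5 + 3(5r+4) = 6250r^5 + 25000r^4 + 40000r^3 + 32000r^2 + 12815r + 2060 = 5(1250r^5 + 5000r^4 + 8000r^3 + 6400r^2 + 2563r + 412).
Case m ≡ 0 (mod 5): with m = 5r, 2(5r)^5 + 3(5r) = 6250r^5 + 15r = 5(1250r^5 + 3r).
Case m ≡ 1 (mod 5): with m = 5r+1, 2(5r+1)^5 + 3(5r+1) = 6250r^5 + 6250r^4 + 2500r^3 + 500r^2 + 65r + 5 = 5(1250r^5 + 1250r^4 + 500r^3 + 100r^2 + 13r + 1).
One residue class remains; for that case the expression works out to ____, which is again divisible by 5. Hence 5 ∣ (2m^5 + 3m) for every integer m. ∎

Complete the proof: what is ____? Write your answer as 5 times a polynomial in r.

The residues treated are {2, 4, 0, 1}, so the missing case is m ≡ 3 (mod 5); write m = 5r+3.
Then 2(5r+3)^5 + 3(5r+3) = 6250r^5 + 18750r^4 + 22500r^3 + 13500r^2 + 4065r + 495 = 5(1250r^5 + 3750r^4 + 4500r^3 + 2700r^2 + 813r + 99).

5(1250r^5 + 3750r^4 + 4500r^3 + 2700r^2 + 813r + 99)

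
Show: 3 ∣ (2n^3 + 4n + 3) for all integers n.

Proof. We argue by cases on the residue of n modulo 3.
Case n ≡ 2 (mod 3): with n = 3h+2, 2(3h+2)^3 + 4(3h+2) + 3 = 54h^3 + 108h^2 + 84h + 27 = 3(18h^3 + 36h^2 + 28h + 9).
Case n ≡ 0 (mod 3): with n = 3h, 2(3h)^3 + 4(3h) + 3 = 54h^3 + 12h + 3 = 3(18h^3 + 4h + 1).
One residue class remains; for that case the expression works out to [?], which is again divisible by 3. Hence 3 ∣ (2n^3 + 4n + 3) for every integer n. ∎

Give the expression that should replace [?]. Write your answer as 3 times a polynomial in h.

Only n ≡ 1 (mod 3) is unaccounted for. Put n = 3h+1:
2(3h+1)^3 + 4(3h+1) + 3 expands to 54h^3 + 54h^2 + 30h + 9,
and factoring out 3 leaves 3(18h^3 + 18h^2 + 10h + 3).

3(18h^3 + 18h^2 + 10h + 3)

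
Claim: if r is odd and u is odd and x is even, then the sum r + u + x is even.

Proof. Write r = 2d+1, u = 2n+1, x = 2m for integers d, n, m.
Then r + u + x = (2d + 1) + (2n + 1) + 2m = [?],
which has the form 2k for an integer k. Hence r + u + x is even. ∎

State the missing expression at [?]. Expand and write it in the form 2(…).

(2d + 1) + (2n + 1) + 2m = 2d + 2m + 2n + 2
= 2(d + m + n + 1).
Since d + m + n + 1 is an integer, the sum is of the form 2k for an integer k.

2(d + m + n + 1)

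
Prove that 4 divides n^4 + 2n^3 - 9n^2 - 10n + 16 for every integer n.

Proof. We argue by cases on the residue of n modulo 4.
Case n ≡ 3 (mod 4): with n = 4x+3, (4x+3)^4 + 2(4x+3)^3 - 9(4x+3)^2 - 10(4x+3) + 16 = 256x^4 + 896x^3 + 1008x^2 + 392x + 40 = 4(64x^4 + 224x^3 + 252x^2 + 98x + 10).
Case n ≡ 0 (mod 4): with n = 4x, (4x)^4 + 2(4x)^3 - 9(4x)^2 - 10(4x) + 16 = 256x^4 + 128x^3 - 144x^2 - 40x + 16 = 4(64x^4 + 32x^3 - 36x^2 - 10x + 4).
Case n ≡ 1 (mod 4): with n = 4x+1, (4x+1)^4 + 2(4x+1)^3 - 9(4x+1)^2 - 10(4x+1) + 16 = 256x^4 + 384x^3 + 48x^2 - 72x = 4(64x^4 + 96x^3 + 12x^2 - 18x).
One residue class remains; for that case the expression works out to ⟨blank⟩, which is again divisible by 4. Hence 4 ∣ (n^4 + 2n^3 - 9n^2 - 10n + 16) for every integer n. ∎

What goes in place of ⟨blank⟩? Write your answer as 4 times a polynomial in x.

Only n ≡ 2 (mod 4) is unaccounted for. Put n = 4x+2:
(4x+2)^4 + 2(4x+2)^3 - 9(4x+2)^2 - 10(4x+2) + 16 expands to 256x^4 + 640x^3 + 432x^2 + 40x - 8,
and factoring out 4 leaves 4(64x^4 + 160x^3 + 108x^2 + 10x - 2).

4(64x^4 + 160x^3 + 108x^2 + 10x - 2)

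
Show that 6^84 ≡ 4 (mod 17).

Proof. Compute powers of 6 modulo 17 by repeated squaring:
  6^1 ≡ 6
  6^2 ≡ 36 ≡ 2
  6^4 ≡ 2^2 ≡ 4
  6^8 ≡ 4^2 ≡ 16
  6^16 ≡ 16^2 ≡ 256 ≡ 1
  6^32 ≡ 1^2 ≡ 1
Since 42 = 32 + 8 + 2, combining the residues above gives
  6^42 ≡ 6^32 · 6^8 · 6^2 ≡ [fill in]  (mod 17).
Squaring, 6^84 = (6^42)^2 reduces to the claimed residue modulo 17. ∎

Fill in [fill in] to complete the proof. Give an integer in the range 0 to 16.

6^32 · 6^8 · 6^2 ≡ 1 · 16 · 2 = 32.
32 mod 17 = 15, so 6^42 ≡ 15 (mod 17).

15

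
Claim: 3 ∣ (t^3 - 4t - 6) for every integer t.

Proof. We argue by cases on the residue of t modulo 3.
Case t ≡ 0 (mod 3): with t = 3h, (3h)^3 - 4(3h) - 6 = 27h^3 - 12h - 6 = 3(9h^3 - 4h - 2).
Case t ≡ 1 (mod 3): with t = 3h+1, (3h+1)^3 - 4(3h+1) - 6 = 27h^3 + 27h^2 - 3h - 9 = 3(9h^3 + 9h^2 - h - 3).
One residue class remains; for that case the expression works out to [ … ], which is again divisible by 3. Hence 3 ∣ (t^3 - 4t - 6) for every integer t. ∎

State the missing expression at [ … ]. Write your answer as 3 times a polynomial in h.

The residues treated are {0, 1}, so the missing case is t ≡ 2 (mod 3); write t = 3h+2.
Then (3h+2)^3 - 4(3h+2) - 6 = 27h^3 + 54h^2 + 24h - 6 = 3(9h^3 + 18h^2 + 8h - 2).

3(9h^3 + 18h^2 + 8h - 2)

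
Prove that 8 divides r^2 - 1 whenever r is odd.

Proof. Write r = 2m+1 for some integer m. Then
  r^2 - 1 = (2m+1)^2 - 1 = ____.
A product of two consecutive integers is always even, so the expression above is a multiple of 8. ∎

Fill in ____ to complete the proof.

4m(m + 1)

(2m+1)^2 - 1 = 4m^2 + 4m + 1 - 1 = 4m^2 + 4m = 4m(m+1).
Since m and m+1 are consecutive, m(m+1) is even, and 4·(even) is a multiple of 8.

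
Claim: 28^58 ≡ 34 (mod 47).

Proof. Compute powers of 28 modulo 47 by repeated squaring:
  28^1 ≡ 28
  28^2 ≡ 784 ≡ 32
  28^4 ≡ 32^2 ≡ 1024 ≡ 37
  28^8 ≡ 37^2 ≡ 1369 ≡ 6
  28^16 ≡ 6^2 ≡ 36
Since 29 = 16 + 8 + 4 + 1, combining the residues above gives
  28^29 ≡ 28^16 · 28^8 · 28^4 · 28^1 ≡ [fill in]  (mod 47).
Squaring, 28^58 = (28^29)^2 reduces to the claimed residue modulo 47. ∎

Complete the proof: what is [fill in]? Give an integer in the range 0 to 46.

Multiply the listed residues: 36 · 6 · 37 · 28 = 216 → 7992 → 223776.
Reducing modulo 47: 223776 = 4761·47 + 9, so 28^29 ≡ 9.

9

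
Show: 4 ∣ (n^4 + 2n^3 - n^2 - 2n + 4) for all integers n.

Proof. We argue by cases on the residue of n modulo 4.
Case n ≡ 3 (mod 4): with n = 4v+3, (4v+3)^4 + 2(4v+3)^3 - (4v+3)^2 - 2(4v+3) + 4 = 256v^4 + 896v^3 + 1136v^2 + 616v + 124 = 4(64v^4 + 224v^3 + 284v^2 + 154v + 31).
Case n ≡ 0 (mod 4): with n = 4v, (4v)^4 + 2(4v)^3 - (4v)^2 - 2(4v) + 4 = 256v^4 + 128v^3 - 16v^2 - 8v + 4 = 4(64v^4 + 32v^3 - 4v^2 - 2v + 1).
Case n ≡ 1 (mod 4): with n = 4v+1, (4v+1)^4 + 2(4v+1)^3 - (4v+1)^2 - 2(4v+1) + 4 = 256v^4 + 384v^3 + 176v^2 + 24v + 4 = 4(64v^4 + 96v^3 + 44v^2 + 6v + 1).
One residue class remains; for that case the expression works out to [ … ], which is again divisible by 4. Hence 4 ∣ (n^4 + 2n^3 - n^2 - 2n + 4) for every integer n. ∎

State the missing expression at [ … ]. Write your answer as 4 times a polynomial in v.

4(64v^4 + 160v^3 + 140v^2 + 50v + 7)

Only n ≡ 2 (mod 4) is unaccounted for. Put n = 4v+2:
(4v+2)^4 + 2(4v+2)^3 - (4v+2)^2 - 2(4v+2) + 4 expands to 256v^4 + 640v^3 + 560v^2 + 200v + 28,
and factoring out 4 leaves 4(64v^4 + 160v^3 + 140v^2 + 50v + 7).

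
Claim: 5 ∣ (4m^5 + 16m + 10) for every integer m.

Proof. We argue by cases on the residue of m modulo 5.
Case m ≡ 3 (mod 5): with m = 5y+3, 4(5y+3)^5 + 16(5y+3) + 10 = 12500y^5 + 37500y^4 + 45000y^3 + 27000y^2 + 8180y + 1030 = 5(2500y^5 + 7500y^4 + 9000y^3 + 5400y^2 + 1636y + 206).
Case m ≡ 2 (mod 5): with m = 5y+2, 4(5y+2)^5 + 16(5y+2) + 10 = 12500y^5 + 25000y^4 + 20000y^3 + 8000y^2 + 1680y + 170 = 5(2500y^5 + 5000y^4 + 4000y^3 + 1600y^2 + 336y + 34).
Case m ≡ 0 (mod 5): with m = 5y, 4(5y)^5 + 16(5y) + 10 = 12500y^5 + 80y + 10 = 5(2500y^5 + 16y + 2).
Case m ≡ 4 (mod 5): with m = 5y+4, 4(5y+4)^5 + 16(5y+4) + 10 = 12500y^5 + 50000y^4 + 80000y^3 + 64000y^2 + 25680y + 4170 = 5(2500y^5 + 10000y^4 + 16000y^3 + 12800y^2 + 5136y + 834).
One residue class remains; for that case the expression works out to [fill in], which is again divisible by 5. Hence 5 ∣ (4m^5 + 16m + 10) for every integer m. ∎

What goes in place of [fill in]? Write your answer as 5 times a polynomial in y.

5(2500y^5 + 2500y^4 + 1000y^3 + 200y^2 + 36y + 6)

Only m ≡ 1 (mod 5) is unaccounted for. Put m = 5y+1:
4(5y+1)^5 + 16(5y+1) + 10 expands to 12500y^5 + 12500y^4 + 5000y^3 + 1000y^2 + 180y + 30,
and factoring out 5 leaves 5(2500y^5 + 2500y^4 + 1000y^3 + 200y^2 + 36y + 6).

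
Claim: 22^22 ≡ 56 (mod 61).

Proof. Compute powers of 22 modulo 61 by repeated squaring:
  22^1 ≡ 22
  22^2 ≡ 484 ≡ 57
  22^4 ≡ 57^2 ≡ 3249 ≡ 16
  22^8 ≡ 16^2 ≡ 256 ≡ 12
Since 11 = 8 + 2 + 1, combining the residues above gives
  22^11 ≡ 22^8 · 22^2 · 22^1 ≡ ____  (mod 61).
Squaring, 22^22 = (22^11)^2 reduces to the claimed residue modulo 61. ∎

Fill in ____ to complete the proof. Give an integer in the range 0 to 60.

42

Multiply the listed residues: 12 · 57 · 22 = 684 → 15048.
Reducing modulo 61: 15048 = 246·61 + 42, so 22^11 ≡ 42.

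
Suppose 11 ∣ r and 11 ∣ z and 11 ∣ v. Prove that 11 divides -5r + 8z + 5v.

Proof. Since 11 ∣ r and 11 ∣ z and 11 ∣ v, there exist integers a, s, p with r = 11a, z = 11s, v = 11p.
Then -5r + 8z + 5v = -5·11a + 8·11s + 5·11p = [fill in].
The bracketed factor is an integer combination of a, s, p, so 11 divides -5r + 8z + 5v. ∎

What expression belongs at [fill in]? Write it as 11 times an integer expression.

Each term has a factor of 11: -5·11a + 8·11s + 5·11p = 11·(-5a + 5p + 8s).
Since -5a + 5p + 8s is an integer, 11 ∣ (-5r + 8z + 5v).

11(-5a + 5p + 8s)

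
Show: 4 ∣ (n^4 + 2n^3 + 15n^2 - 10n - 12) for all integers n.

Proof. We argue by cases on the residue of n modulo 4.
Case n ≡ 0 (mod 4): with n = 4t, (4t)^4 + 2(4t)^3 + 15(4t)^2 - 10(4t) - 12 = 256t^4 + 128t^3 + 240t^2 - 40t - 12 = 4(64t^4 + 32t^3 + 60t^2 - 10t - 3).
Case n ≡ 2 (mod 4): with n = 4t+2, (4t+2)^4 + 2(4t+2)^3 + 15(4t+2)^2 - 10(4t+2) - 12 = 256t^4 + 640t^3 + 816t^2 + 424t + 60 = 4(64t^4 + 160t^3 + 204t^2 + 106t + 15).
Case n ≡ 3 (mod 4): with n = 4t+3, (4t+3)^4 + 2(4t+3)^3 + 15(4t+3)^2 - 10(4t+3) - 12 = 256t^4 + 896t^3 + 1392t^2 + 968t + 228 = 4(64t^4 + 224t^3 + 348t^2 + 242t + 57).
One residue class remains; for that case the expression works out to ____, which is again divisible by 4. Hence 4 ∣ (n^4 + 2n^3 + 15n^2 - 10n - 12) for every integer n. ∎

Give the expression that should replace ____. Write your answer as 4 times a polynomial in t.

4(64t^4 + 96t^3 + 108t^2 + 30t - 1)

The residues treated are {0, 2, 3}, so the missing case is n ≡ 1 (mod 4); write n = 4t+1.
Then (4t+1)^4 + 2(4t+1)^3 + 15(4t+1)^2 - 10(4t+1) - 12 = 256t^4 + 384t^3 + 432t^2 + 120t - 4 = 4(64t^4 + 96t^3 + 108t^2 + 30t - 1).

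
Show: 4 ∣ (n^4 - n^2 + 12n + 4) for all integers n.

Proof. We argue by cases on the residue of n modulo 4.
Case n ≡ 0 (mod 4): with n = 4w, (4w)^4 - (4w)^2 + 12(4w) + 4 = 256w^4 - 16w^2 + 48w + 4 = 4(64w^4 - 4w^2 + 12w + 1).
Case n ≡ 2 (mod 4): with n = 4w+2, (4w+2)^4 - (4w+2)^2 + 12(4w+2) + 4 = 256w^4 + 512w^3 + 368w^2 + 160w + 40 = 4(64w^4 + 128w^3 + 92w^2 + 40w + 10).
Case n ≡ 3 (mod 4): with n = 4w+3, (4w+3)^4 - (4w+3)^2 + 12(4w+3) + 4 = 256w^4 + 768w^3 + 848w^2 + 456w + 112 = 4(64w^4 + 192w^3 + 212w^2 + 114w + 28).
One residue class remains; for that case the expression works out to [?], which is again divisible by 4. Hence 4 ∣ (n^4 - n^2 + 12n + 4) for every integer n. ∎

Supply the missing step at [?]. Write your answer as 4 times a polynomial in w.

4(64w^4 + 64w^3 + 20w^2 + 14w + 4)

Only n ≡ 1 (mod 4) is unaccounted for. Put n = 4w+1:
(4w+1)^4 - (4w+1)^2 + 12(4w+1) + 4 expands to 256w^4 + 256w^3 + 80w^2 + 56w + 16,
and factoring out 4 leaves 4(64w^4 + 64w^3 + 20w^2 + 14w + 4).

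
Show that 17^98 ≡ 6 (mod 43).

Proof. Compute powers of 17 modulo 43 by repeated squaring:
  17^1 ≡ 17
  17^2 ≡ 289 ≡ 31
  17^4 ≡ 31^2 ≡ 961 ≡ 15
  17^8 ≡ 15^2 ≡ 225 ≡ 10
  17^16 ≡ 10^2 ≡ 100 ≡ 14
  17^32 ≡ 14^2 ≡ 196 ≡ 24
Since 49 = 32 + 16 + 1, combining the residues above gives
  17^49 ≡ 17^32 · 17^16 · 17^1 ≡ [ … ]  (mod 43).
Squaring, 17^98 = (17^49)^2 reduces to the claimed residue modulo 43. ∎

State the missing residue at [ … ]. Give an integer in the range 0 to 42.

36

17^32 · 17^16 · 17^1 ≡ 24 · 14 · 17 = 5712.
5712 mod 43 = 36, so 17^49 ≡ 36 (mod 43).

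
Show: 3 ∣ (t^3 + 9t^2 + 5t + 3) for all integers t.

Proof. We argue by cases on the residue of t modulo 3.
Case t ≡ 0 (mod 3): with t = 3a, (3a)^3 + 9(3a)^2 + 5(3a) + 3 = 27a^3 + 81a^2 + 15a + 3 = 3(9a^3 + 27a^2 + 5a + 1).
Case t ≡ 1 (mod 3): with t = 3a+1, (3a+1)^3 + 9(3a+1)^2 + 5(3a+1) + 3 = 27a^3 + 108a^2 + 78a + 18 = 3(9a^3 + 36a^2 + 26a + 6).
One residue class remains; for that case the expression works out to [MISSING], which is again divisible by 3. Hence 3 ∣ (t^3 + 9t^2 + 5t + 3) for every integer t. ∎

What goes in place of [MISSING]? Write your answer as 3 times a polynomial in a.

3(9a^3 + 45a^2 + 53a + 19)

Only t ≡ 2 (mod 3) is unaccounted for. Put t = 3a+2:
(3a+2)^3 + 9(3a+2)^2 + 5(3a+2) + 3 expands to 27a^3 + 135a^2 + 159a + 57,
and factoring out 3 leaves 3(9a^3 + 45a^2 + 53a + 19).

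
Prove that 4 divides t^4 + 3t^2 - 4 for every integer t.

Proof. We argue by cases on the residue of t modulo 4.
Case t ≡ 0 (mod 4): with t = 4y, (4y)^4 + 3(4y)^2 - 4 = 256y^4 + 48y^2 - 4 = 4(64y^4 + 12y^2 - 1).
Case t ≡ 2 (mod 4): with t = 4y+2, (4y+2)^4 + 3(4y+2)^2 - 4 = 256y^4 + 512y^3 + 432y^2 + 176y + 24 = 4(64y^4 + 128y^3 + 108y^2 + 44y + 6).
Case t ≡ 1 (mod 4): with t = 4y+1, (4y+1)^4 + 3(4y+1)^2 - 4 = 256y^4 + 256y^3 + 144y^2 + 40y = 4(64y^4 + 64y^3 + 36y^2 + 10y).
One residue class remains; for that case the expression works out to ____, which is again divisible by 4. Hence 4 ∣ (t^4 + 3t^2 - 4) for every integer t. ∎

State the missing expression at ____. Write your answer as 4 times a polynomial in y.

4(64y^4 + 192y^3 + 228y^2 + 126y + 26)

The residues treated are {0, 2, 1}, so the missing case is t ≡ 3 (mod 4); write t = 4y+3.
Then (4y+3)^4 + 3(4y+3)^2 - 4 = 256y^4 + 768y^3 + 912y^2 + 504y + 104 = 4(64y^4 + 192y^3 + 228y^2 + 126y + 26).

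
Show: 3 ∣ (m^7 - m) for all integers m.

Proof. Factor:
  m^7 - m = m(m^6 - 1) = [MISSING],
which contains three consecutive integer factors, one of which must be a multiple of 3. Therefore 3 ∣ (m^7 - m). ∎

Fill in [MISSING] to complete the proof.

m^6 - 1 = (m^2 - 1)(m^4 + m^2 + 1), and m^2 - 1 = (m-1)(m+1).
So m(m^6 - 1) = (m - 1)m(m + 1)(m^4 + m^2 + 1).

(m - 1)m(m + 1)(m^4 + m^2 + 1)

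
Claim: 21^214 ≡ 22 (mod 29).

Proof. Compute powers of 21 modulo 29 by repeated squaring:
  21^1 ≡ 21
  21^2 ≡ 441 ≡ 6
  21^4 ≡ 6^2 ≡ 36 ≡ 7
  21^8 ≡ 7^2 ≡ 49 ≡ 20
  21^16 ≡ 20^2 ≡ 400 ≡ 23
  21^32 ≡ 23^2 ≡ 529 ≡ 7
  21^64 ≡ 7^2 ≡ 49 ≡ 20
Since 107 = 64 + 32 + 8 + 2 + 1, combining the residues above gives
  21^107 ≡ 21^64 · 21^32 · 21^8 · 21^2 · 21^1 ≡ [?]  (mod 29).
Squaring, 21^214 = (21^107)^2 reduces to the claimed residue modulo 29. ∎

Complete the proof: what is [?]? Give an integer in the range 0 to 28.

21^64 · 21^32 · 21^8 · 21^2 · 21^1 ≡ 20 · 7 · 20 · 6 · 21 = 352800.
352800 mod 29 = 15, so 21^107 ≡ 15 (mod 29).

15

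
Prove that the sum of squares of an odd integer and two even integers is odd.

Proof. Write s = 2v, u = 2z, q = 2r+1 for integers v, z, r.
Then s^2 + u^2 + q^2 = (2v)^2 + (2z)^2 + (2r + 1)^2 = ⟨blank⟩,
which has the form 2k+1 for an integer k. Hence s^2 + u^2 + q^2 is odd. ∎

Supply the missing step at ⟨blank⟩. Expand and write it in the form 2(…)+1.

2(2r^2 + 2r + 2v^2 + 2z^2) + 1

Expanding: (2v)^2 + (2z)^2 + (2r + 1)^2 = 4r^2 + 4r + 4v^2 + 4z^2 + 1.
Every term except the constant is even, so this is 2(2r^2 + 2r + 2v^2 + 2z^2) + 1,
and 2r^2 + 2r + 2v^2 + 2z^2 ∈ ℤ gives the required form.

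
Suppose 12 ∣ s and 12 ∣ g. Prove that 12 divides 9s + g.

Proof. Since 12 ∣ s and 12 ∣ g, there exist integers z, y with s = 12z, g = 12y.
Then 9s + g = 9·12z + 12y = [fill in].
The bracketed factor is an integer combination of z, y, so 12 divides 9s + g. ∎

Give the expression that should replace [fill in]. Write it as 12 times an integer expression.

12(y + 9z)

Each term has a factor of 12: 9·12z + 12y = 12·(y + 9z).
Since y + 9z is an integer, 12 ∣ (9s + g).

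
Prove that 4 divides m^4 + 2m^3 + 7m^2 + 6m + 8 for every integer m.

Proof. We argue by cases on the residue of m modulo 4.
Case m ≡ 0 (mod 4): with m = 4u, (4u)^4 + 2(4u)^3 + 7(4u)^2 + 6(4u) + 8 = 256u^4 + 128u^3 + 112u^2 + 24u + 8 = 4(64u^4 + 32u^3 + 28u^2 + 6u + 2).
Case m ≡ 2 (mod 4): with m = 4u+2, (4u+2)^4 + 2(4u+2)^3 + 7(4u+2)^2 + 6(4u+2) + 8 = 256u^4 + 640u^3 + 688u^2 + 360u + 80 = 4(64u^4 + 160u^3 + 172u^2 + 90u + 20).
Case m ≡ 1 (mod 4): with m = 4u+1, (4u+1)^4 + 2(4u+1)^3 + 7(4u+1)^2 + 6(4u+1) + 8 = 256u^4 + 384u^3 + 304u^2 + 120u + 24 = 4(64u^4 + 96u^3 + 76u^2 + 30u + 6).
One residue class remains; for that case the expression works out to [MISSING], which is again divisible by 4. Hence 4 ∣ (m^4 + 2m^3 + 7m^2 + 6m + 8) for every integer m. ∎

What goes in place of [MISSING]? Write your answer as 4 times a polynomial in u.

The residues treated are {0, 2, 1}, so the missing case is m ≡ 3 (mod 4); write m = 4u+3.
Then (4u+3)^4 + 2(4u+3)^3 + 7(4u+3)^2 + 6(4u+3) + 8 = 256u^4 + 896u^3 + 1264u^2 + 840u + 224 = 4(64u^4 + 224u^3 + 316u^2 + 210u + 56).

4(64u^4 + 224u^3 + 316u^2 + 210u + 56)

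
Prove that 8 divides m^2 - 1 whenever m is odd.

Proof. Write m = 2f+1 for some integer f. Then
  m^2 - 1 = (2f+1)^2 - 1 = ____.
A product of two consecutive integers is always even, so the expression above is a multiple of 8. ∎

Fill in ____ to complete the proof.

(2f+1)^2 - 1 = 4f^2 + 4f + 1 - 1 = 4f^2 + 4f = 4f(f+1).
Since f and f+1 are consecutive, f(f+1) is even, and 4·(even) is a multiple of 8.

4f(f + 1)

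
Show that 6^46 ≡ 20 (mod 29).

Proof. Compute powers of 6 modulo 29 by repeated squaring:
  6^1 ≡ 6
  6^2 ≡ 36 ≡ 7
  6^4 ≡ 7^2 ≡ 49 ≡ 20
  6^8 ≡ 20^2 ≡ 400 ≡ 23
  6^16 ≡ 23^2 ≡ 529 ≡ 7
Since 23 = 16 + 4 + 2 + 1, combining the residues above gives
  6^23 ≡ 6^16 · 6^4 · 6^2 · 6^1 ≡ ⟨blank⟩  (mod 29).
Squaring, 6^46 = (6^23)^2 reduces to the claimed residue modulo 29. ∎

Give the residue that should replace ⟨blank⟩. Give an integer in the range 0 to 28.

22

6^16 · 6^4 · 6^2 · 6^1 ≡ 7 · 20 · 7 · 6 = 5880.
5880 mod 29 = 22, so 6^23 ≡ 22 (mod 29).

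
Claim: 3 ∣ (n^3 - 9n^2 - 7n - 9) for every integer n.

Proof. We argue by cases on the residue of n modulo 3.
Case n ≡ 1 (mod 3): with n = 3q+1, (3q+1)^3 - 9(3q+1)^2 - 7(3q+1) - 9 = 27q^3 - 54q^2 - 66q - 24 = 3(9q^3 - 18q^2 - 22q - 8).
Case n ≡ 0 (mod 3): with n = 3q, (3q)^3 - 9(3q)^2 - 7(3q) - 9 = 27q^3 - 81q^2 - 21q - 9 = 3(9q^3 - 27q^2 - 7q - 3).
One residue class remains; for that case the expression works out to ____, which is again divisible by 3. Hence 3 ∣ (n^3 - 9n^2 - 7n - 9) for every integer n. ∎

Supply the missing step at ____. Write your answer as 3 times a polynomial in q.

3(9q^3 - 9q^2 - 31q - 17)

The residues treated are {1, 0}, so the missing case is n ≡ 2 (mod 3); write n = 3q+2.
Then (3q+2)^3 - 9(3q+2)^2 - 7(3q+2) - 9 = 27q^3 - 27q^2 - 93q - 51 = 3(9q^3 - 9q^2 - 31q - 17).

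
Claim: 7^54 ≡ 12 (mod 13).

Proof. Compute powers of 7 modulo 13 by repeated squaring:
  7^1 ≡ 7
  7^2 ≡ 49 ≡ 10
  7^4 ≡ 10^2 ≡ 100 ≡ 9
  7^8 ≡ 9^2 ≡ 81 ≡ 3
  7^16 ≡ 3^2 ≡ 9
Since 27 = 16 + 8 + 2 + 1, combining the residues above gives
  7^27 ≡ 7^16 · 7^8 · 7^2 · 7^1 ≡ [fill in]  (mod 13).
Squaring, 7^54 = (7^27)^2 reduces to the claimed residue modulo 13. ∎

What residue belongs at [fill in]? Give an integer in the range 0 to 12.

5

Multiply the listed residues: 9 · 3 · 10 · 7 = 27 → 270 → 1890.
Reducing modulo 13: 1890 = 145·13 + 5, so 7^27 ≡ 5.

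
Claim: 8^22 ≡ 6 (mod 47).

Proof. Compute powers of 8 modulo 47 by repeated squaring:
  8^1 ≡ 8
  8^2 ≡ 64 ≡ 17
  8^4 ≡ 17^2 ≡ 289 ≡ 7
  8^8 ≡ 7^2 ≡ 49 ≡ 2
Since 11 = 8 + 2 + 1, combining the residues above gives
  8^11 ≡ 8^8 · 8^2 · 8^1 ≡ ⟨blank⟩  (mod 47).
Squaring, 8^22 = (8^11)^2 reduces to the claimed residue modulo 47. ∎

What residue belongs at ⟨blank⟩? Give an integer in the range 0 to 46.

37

8^8 · 8^2 · 8^1 ≡ 2 · 17 · 8 = 272.
272 mod 47 = 37, so 8^11 ≡ 37 (mod 47).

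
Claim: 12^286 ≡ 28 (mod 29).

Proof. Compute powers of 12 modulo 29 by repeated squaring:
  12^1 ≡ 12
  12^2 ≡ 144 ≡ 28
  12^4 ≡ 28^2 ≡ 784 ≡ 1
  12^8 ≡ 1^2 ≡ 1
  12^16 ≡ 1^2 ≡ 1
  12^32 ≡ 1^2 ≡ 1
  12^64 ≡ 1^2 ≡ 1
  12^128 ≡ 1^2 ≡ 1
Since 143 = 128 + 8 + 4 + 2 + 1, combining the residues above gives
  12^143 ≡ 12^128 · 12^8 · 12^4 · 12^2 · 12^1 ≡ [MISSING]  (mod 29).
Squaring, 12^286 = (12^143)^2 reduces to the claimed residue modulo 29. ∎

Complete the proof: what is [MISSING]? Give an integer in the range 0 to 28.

12^128 · 12^8 · 12^4 · 12^2 · 12^1 ≡ 1 · 1 · 1 · 28 · 12 = 336.
336 mod 29 = 17, so 12^143 ≡ 17 (mod 29).

17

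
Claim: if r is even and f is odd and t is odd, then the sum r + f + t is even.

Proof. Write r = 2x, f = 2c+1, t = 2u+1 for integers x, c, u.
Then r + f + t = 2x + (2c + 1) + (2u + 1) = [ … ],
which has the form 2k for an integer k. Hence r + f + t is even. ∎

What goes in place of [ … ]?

2x + (2c + 1) + (2u + 1) = 2c + 2u + 2x + 2
= 2(c + u + x + 1).
Since c + u + x + 1 is an integer, the sum is of the form 2k for an integer k.

2(c + u + x + 1)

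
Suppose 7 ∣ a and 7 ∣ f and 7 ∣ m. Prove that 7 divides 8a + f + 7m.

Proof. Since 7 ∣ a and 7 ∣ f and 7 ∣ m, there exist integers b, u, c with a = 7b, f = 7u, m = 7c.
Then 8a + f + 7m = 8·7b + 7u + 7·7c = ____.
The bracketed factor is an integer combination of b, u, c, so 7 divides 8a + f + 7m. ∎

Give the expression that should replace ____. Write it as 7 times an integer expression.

Each term has a factor of 7: 8·7b + 7u + 7·7c = 7·(8b + 7c + u).
Since 8b + 7c + u is an integer, 7 ∣ (8a + f + 7m).

7(8b + 7c + u)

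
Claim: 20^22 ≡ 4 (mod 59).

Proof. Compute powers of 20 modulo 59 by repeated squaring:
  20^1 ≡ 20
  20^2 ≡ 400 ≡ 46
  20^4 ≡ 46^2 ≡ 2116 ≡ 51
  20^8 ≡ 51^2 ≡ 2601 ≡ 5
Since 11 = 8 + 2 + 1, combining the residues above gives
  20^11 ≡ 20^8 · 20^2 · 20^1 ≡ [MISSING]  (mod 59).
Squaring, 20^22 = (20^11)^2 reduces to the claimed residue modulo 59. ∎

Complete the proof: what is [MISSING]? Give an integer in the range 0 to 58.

57

Multiply the listed residues: 5 · 46 · 20 = 230 → 4600.
Reducing modulo 59: 4600 = 77·59 + 57, so 20^11 ≡ 57.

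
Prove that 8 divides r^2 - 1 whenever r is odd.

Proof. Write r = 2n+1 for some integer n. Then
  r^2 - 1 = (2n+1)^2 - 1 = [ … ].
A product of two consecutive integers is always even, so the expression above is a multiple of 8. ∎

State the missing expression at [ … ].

(2n+1)^2 - 1 = 4n^2 + 4n + 1 - 1 = 4n^2 + 4n = 4n(n+1).
Since n and n+1 are consecutive, n(n+1) is even, and 4·(even) is a multiple of 8.

4n(n + 1)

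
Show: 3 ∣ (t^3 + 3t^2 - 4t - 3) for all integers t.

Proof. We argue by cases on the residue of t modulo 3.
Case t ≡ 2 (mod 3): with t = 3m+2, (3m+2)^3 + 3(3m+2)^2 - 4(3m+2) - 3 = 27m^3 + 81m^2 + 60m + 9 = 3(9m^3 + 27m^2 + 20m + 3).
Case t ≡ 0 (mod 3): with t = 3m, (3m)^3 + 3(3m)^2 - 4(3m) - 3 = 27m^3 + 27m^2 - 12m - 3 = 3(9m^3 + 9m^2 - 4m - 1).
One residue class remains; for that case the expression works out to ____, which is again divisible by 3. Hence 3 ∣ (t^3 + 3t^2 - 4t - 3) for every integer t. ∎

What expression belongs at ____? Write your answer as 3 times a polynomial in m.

The residues treated are {2, 0}, so the missing case is t ≡ 1 (mod 3); write t = 3m+1.
Then (3m+1)^3 + 3(3m+1)^2 - 4(3m+1) - 3 = 27m^3 + 54m^2 + 15m - 3 = 3(9m^3 + 18m^2 + 5m - 1).

3(9m^3 + 18m^2 + 5m - 1)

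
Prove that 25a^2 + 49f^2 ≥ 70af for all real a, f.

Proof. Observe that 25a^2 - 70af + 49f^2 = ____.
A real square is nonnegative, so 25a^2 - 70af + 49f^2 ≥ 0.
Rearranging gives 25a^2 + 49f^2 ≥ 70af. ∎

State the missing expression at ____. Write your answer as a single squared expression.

The leading and trailing coefficients are 5^2 and 7^2, and 70 = 2·5·7, so the trinomial is (5a - 7f)^2.
Hence 25a^2 - 70af + 49f^2 ≥ 0.

(5a - 7f)^2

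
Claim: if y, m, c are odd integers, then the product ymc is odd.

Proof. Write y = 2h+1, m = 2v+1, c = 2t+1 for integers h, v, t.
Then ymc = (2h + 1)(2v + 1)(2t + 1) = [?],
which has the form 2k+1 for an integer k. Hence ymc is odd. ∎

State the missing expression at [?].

(2h + 1)(2v + 1)(2t + 1) = 8htv + 4ht + 4hv + 2h + 4tv + 2t + 2v + 1
= 2(4htv + 2ht + 2hv + h + 2tv + t + v) + 1.
Since 4htv + 2ht + 2hv + h + 2tv + t + v is an integer, the product is of the form 2k+1 for an integer k.

2(4htv + 2ht + 2hv + h + 2tv + t + v) + 1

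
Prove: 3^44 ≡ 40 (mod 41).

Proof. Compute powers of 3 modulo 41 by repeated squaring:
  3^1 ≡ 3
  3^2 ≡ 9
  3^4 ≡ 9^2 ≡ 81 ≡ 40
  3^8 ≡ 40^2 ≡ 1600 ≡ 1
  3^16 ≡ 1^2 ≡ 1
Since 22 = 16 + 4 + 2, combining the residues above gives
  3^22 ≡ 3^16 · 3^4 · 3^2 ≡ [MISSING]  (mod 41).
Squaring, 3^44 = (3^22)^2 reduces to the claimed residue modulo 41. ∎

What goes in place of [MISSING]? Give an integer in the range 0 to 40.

32

3^16 · 3^4 · 3^2 ≡ 1 · 40 · 9 = 360.
360 mod 41 = 32, so 3^22 ≡ 32 (mod 41).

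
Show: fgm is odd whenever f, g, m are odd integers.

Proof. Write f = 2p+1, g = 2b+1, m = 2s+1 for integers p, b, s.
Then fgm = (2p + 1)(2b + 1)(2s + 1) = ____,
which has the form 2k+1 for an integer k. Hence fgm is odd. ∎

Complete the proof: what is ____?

Expanding: (2p + 1)(2b + 1)(2s + 1) = 8bps + 4bp + 4bs + 2b + 4ps + 2p + 2s + 1.
Every term except the constant is even, so this is 2(4bps + 2bp + 2bs + b + 2ps + p + s) + 1,
and 4bps + 2bp + 2bs + b + 2ps + p + s ∈ ℤ gives the required form.

2(4bps + 2bp + 2bs + b + 2ps + p + s) + 1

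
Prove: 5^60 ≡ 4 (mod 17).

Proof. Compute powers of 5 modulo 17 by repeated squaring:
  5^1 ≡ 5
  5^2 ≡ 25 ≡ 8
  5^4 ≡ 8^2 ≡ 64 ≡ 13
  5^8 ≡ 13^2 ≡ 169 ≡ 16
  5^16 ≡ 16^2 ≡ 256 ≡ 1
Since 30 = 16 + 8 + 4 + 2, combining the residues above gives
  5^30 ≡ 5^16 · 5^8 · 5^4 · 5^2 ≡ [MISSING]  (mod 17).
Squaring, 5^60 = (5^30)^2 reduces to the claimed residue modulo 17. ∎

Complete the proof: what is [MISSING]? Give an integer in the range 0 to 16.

5^16 · 5^8 · 5^4 · 5^2 ≡ 1 · 16 · 13 · 8 = 1664.
1664 mod 17 = 15, so 5^30 ≡ 15 (mod 17).

15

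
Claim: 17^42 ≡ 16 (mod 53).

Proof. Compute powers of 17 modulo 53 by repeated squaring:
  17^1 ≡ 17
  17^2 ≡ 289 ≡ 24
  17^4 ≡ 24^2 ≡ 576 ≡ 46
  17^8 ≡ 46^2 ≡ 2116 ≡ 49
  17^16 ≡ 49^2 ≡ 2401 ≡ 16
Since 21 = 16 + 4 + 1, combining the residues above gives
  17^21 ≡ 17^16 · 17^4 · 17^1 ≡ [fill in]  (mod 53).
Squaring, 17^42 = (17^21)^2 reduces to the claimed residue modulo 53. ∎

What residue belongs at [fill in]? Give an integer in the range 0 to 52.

4

17^16 · 17^4 · 17^1 ≡ 16 · 46 · 17 = 12512.
12512 mod 53 = 4, so 17^21 ≡ 4 (mod 53).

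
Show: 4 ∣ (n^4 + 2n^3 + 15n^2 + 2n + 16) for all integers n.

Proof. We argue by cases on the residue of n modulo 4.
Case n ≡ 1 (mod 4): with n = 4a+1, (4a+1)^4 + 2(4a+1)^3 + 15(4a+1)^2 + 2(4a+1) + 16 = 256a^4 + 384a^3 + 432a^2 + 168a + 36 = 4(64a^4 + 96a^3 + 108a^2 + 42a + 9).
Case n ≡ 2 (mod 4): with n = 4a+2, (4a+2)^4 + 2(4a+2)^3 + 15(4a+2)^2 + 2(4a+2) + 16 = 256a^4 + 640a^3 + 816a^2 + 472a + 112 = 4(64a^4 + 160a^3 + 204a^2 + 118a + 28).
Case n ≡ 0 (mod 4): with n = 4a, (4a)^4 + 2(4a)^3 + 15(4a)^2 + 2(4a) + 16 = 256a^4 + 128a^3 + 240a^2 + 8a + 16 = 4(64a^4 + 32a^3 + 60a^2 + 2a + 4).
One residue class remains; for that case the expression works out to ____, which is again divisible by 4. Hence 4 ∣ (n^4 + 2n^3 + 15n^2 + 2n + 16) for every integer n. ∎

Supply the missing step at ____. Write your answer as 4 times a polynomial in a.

The residues treated are {1, 2, 0}, so the missing case is n ≡ 3 (mod 4); write n = 4a+3.
Then (4a+3)^4 + 2(4a+3)^3 + 15(4a+3)^2 + 2(4a+3) + 16 = 256a^4 + 896a^3 + 1392a^2 + 1016a + 292 = 4(64a^4 + 224a^3 + 348a^2 + 254a + 73).

4(64a^4 + 224a^3 + 348a^2 + 254a + 73)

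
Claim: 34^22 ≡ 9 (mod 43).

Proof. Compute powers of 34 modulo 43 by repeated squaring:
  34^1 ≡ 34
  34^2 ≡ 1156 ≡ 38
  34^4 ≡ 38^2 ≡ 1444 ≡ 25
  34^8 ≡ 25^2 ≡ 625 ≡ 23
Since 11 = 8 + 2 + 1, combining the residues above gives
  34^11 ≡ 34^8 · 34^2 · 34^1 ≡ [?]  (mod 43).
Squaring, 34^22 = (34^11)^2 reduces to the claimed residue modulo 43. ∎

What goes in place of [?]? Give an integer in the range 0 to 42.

Multiply the listed residues: 23 · 38 · 34 = 874 → 29716.
Reducing modulo 43: 29716 = 691·43 + 3, so 34^11 ≡ 3.

3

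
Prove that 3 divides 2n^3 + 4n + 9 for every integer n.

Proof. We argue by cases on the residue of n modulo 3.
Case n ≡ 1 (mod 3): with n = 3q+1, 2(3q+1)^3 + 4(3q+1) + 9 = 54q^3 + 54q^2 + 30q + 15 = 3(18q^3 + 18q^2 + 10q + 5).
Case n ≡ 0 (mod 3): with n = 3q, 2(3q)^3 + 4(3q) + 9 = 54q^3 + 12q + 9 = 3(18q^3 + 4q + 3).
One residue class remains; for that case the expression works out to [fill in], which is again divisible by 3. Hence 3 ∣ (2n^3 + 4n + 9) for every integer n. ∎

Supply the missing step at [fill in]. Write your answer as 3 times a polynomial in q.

3(18q^3 + 36q^2 + 28q + 11)

Only n ≡ 2 (mod 3) is unaccounted for. Put n = 3q+2:
2(3q+2)^3 + 4(3q+2) + 9 expands to 54q^3 + 108q^2 + 84q + 33,
and factoring out 3 leaves 3(18q^3 + 36q^2 + 28q + 11).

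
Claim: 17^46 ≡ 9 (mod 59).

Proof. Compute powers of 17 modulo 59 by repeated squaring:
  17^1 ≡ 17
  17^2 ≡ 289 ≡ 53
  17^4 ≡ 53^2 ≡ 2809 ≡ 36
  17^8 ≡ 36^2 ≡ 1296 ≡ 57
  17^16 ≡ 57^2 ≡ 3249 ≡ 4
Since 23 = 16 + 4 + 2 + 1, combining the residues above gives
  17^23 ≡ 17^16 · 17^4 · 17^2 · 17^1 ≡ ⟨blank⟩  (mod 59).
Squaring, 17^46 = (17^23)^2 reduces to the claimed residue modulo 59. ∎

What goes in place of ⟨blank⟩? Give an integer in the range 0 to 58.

17^16 · 17^4 · 17^2 · 17^1 ≡ 4 · 36 · 53 · 17 = 129744.
129744 mod 59 = 3, so 17^23 ≡ 3 (mod 59).

3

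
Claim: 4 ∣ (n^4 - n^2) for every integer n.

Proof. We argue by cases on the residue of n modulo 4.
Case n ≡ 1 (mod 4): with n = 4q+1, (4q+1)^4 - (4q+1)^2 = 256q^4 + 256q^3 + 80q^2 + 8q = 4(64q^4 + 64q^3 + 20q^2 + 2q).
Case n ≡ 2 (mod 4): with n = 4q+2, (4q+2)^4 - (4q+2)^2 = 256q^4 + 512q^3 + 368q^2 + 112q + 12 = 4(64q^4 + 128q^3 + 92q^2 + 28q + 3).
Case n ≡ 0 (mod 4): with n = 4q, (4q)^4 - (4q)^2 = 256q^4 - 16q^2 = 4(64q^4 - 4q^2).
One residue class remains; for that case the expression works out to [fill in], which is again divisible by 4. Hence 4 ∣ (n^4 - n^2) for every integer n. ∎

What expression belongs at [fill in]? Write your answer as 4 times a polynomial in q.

Only n ≡ 3 (mod 4) is unaccounted for. Put n = 4q+3:
(4q+3)^4 - (4q+3)^2 expands to 256q^4 + 768q^3 + 848q^2 + 408q + 72,
and factoring out 4 leaves 4(64q^4 + 192q^3 + 212q^2 + 102q + 18).

4(64q^4 + 192q^3 + 212q^2 + 102q + 18)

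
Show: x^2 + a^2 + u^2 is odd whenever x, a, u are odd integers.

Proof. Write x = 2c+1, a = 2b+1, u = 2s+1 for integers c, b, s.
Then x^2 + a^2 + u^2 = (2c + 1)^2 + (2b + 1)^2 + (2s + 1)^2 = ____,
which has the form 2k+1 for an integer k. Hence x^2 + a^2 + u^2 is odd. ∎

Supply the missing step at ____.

2(2b^2 + 2b + 2c^2 + 2c + 2s^2 + 2s + 1) + 1

(2c + 1)^2 + (2b + 1)^2 + (2s + 1)^2 = 4b^2 + 4b + 4c^2 + 4c + 4s^2 + 4s + 3
= 2(2b^2 + 2b + 2c^2 + 2c + 2s^2 + 2s + 1) + 1.
Since 2b^2 + 2b + 2c^2 + 2c + 2s^2 + 2s + 1 is an integer, the sum of squares is of the form 2k+1 for an integer k.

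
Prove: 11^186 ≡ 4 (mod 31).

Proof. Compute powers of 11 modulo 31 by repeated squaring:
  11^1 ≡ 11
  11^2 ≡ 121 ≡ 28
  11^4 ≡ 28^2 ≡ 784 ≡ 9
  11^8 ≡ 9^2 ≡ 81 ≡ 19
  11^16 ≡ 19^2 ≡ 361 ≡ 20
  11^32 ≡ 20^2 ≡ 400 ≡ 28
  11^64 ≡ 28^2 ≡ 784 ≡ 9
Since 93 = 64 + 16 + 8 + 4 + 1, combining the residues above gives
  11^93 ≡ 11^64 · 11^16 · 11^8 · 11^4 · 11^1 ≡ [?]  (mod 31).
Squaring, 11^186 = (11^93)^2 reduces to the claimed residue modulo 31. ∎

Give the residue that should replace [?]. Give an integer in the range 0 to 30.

29

11^64 · 11^16 · 11^8 · 11^4 · 11^1 ≡ 9 · 20 · 19 · 9 · 11 = 338580.
338580 mod 31 = 29, so 11^93 ≡ 29 (mod 31).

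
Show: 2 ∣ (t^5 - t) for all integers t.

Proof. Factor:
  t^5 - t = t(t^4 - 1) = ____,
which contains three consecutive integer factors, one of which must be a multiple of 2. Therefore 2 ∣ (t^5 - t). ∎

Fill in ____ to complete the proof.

(t - 1)t(t + 1)(t^2 + 1)

t^4 - 1 = (t^2 - 1)(t^2 + 1), and t^2 - 1 = (t-1)(t+1).
So t(t^4 - 1) = (t - 1)t(t + 1)(t^2 + 1).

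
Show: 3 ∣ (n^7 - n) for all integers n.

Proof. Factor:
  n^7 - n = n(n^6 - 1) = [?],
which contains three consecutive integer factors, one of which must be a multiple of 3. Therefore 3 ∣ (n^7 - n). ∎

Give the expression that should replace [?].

n^6 - 1 = (n^2 - 1)(n^4 + n^2 + 1), and n^2 - 1 = (n-1)(n+1).
So n(n^6 - 1) = (n - 1)n(n + 1)(n^4 + n^2 + 1).

(n - 1)n(n + 1)(n^4 + n^2 + 1)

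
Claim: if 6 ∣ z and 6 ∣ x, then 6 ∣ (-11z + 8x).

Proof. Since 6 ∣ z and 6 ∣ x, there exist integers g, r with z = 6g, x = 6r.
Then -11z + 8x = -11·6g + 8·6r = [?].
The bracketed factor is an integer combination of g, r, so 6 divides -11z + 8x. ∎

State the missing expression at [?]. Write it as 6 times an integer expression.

Each term has a factor of 6: -11·6g + 8·6r = 6·(-11g + 8r).
Since -11g + 8r is an integer, 6 ∣ (-11z + 8x).

6(-11g + 8r)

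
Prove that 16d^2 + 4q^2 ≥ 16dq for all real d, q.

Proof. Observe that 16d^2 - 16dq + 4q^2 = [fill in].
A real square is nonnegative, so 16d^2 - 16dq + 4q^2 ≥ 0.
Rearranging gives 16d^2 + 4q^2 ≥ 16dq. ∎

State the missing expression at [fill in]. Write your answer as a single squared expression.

(4d - 2q)^2

The leading and trailing coefficients are 4^2 and 2^2, and 16 = 2·4·2, so the trinomial is (4d - 2q)^2.
Hence 16d^2 - 16dq + 4q^2 ≥ 0.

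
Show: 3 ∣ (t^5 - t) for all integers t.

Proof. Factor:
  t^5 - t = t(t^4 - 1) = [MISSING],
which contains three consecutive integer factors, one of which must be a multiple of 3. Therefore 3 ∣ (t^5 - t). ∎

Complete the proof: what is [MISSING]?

(t - 1)t(t + 1)(t^2 + 1)

t^4 - 1 = (t^2 - 1)(t^2 + 1), and t^2 - 1 = (t-1)(t+1).
So t(t^4 - 1) = (t - 1)t(t + 1)(t^2 + 1).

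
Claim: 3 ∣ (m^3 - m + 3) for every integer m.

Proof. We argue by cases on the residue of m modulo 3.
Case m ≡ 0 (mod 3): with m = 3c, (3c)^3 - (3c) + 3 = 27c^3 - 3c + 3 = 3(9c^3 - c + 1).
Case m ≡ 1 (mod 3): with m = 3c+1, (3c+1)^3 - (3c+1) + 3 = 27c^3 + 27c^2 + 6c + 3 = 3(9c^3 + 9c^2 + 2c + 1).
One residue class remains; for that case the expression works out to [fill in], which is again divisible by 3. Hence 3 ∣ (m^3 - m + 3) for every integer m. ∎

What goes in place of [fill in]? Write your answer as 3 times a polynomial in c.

The residues treated are {0, 1}, so the missing case is m ≡ 2 (mod 3); write m = 3c+2.
Then (3c+2)^3 - (3c+2) + 3 = 27c^3 + 54c^2 + 33c + 9 = 3(9c^3 + 18c^2 + 11c + 3).

3(9c^3 + 18c^2 + 11c + 3)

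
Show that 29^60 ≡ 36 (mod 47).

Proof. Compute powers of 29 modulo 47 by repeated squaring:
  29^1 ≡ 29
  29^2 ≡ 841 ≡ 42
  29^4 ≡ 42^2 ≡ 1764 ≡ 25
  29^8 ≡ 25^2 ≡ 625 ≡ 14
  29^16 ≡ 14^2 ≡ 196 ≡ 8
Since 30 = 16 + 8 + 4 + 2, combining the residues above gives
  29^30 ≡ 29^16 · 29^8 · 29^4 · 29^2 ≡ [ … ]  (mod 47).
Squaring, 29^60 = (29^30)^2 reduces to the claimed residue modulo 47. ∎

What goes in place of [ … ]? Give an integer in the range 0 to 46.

6

29^16 · 29^8 · 29^4 · 29^2 ≡ 8 · 14 · 25 · 42 = 117600.
117600 mod 47 = 6, so 29^30 ≡ 6 (mod 47).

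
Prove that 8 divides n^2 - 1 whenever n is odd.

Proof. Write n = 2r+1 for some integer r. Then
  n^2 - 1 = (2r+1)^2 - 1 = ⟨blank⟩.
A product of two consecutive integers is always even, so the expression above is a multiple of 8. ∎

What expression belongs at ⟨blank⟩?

(2r+1)^2 - 1 = 4r^2 + 4r + 1 - 1 = 4r^2 + 4r = 4r(r+1).
Since r and r+1 are consecutive, r(r+1) is even, and 4·(even) is a multiple of 8.

4r(r + 1)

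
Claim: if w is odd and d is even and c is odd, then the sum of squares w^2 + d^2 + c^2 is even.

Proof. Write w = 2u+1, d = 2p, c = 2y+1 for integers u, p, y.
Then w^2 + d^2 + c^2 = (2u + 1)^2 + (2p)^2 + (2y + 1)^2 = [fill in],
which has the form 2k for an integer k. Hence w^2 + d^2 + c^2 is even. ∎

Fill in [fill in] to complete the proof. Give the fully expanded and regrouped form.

Expanding: (2u + 1)^2 + (2p)^2 + (2y + 1)^2 = 4p^2 + 4u^2 + 4u + 4y^2 + 4y + 2.
Every term is even; pulling out the factor of 2 gives 2(2p^2 + 2u^2 + 2u + 2y^2 + 2y + 1).

2(2p^2 + 2u^2 + 2u + 2y^2 + 2y + 1)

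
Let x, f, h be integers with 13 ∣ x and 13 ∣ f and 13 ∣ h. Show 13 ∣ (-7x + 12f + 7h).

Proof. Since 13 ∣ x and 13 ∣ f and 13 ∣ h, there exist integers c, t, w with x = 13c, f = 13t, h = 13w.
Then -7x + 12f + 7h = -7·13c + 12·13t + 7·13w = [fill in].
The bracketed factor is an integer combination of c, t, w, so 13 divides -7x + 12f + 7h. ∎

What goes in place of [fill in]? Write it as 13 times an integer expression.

13(-7c + 12t + 7w)

Pull the common 13 out of every term: -7·13c + 12·13t + 7·13w = 13(-7c + 12t + 7w).
-7c + 12t + 7w is an integer, which exhibits the divisibility.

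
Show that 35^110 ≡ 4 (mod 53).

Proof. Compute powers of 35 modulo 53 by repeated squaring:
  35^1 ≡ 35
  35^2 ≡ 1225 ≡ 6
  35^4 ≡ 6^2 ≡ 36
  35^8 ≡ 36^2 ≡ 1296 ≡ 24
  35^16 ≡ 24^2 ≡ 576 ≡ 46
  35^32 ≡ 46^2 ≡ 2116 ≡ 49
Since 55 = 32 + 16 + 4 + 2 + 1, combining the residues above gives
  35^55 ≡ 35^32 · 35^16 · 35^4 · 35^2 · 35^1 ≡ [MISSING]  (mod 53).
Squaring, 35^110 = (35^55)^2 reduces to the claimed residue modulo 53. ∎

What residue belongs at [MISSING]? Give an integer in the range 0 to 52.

51

35^32 · 35^16 · 35^4 · 35^2 · 35^1 ≡ 49 · 46 · 36 · 6 · 35 = 17040240.
17040240 mod 53 = 51, so 35^55 ≡ 51 (mod 53).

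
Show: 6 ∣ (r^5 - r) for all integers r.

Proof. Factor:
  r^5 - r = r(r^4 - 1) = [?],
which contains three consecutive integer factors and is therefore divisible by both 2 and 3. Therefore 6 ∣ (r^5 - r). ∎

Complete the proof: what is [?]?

r^4 - 1 = (r^2 - 1)(r^2 + 1), and r^2 - 1 = (r-1)(r+1).
So r(r^4 - 1) = (r - 1)r(r + 1)(r^2 + 1).

(r - 1)r(r + 1)(r^2 + 1)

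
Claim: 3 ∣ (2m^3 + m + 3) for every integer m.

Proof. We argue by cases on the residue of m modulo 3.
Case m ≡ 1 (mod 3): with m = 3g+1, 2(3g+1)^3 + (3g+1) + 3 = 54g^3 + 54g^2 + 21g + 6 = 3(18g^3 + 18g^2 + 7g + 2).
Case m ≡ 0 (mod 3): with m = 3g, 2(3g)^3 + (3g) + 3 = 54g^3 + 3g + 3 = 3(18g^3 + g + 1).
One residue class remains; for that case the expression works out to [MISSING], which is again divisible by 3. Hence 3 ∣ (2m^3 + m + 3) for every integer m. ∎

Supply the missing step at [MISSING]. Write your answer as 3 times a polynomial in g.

3(18g^3 + 36g^2 + 25g + 7)

The residues treated are {1, 0}, so the missing case is m ≡ 2 (mod 3); write m = 3g+2.
Then 2(3g+2)^3 + (3g+2) + 3 = 54g^3 + 108g^2 + 75g + 21 = 3(18g^3 + 36g^2 + 25g + 7).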